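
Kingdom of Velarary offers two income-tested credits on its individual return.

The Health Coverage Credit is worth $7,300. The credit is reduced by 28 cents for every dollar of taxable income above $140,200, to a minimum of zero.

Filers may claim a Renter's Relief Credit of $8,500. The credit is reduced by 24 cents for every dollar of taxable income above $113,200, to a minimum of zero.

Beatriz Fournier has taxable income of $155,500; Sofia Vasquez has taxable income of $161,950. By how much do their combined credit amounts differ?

Beatriz ($155,500): Health Coverage Credit: 28% of the $15,300 excess over $140,200 is $4,284; credit = $7,300 − $4,284 = $3,016. Renter's Relief Credit: 24% of the $42,300 excess over $113,200 is $10,152 ≥ base, so the credit is $0. total $3,016 + $0 = $3,016
Sofia ($161,950): Health Coverage Credit: 28% of the $21,750 excess over $140,200 is $6,090; credit = $7,300 − $6,090 = $1,210. Renter's Relief Credit: 24% of the $48,750 excess over $113,200 is $11,700 ≥ base, so the credit is $0. total $1,210 + $0 = $1,210
Difference: |$3,016 − $1,210| = $1,806.

$1,806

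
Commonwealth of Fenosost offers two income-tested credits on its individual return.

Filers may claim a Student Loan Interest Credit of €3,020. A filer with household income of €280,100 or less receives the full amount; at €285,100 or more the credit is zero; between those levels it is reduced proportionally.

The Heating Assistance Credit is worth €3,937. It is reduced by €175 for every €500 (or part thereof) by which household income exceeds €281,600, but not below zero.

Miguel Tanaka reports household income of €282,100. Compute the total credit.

Student Loan Interest Credit: €282,100 is €2,000 into a €5,000 phase-out range, leaving 3,000/5,000 of the credit: €3,020 × 3,000/5,000 = €1,812.
Heating Assistance Credit: income exceeds €281,600 by €500, which is 1 full-or-partial €500 increment; reduction = 1 × €175 = €175, leaving €3,762.
Total: €1,812 + €3,762 = €5,574.

€5,574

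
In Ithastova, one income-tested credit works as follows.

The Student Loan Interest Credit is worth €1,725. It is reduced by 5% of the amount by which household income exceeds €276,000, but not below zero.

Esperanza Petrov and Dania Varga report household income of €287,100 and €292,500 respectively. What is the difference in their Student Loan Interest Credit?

€270

Esperanza (€287,100): Student Loan Interest Credit: 5% of the €11,100 excess over €276,000 is €555; credit = €1,725 − €555 = €1,170.
Dania (€292,500): Student Loan Interest Credit: 5% of the €16,500 excess over €276,000 is €825; credit = €1,725 − €825 = €900.
Difference: |€1,170 − €900| = €270.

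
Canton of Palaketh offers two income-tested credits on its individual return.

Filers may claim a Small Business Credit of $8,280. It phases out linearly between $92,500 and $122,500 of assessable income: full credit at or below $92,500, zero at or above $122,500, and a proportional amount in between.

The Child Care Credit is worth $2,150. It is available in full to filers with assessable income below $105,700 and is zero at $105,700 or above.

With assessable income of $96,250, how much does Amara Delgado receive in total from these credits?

$9,395

Small Business Credit: $96,250 is $3,750 into a $30,000 phase-out range, leaving 26,250/30,000 of the credit: $8,280 × 26,250/30,000 = $7,245.
Child Care Credit: $96,250 is below the $105,700 cutoff, so the full $2,150 applies.
Total: $7,245 + $2,150 = $9,395.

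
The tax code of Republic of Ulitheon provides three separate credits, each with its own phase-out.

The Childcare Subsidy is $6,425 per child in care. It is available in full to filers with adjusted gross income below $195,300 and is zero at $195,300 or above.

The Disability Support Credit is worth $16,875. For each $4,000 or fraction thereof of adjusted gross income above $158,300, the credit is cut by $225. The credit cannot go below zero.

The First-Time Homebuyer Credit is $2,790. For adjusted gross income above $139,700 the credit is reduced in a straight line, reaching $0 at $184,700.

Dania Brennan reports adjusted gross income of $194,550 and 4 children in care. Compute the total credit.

$40,325

Childcare Subsidy: base = 4 × $6,425 = $25,700. $194,550 is below the $195,300 cutoff, so the full $25,700 applies.
Disability Support Credit: income exceeds $158,300 by $36,250, which is 10 full-or-partial $4,000 increments; reduction = 10 × $225 = $2,250, leaving $14,625.
First-Time Homebuyer Credit: $194,550 is at or above $184,700, so the credit is $0.
Total: $25,700 + $14,625 + $0 = $40,325.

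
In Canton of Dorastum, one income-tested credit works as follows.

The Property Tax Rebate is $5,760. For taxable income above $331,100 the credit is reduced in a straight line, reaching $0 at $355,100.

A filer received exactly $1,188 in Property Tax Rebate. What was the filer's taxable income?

$350,150

$1,188 is 1,188/5,760 of the full $5,760, so 4,572/5,760 of the $24,000 range has been used: income = $331,100 + $24,000 × 4,572/5,760 = $350,150.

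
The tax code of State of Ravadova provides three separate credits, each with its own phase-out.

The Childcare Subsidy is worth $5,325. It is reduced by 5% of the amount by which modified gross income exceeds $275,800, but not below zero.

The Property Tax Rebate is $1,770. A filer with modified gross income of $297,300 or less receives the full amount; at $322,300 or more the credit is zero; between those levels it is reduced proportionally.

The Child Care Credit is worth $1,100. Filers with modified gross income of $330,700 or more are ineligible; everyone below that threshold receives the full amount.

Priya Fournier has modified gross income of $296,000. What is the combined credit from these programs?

$7,185

Childcare Subsidy: 5% of the $20,200 excess over $275,800 is $1,010; credit = $5,325 − $1,010 = $4,315.
Property Tax Rebate: $296,000 is at or below the $297,300 threshold, so the full $1,770 applies.
Child Care Credit: $296,000 is below the $330,700 cutoff, so the full $1,100 applies.
Total: $4,315 + $1,770 + $1,100 = $7,185.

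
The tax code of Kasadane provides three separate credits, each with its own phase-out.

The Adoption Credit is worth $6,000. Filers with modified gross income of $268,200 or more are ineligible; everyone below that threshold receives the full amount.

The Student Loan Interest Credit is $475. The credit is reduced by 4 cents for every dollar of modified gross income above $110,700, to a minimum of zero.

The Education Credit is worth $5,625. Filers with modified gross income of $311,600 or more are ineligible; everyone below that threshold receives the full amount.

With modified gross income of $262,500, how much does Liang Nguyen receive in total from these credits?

Adoption Credit: $262,500 is below the $268,200 cutoff, so the full $6,000 applies.
Student Loan Interest Credit: 4% of the $151,800 excess over $110,700 is $6,072 ≥ base, so the credit is $0.
Education Credit: $262,500 is below the $311,600 cutoff, so the full $5,625 applies.
Total: $6,000 + $0 + $5,625 = $11,625.

$11,625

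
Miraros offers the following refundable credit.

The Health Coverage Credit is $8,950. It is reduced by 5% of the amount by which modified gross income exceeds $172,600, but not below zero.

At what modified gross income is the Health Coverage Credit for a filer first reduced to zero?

$351,600

The credit falls by 5% of each dollar above $172,600, so it reaches zero when the excess is $8,950 / 5% = $179,000: income = $172,600 + $179,000 = $351,600.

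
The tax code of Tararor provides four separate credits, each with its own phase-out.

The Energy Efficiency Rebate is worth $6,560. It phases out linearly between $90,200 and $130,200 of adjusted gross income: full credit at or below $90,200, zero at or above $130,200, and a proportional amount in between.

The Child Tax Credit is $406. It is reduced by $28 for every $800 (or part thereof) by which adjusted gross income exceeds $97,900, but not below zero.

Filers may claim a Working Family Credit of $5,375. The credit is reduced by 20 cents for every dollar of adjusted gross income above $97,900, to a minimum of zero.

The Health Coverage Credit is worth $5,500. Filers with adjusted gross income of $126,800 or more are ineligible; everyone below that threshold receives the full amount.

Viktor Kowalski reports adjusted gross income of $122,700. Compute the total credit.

$7,145

Energy Efficiency Rebate: $122,700 is $32,500 into a $40,000 phase-out range, leaving 7,500/40,000 of the credit: $6,560 × 7,500/40,000 = $1,230.
Child Tax Credit: income exceeds $97,900 by $24,800 → 31 increments × $28 = $868 ≥ base, so the credit is $0.
Working Family Credit: 20% of the $24,800 excess over $97,900 is $4,960; credit = $5,375 − $4,960 = $415.
Health Coverage Credit: $122,700 is below the $126,800 cutoff, so the full $5,500 applies.
Total: $1,230 + $0 + $415 + $5,500 = $7,145.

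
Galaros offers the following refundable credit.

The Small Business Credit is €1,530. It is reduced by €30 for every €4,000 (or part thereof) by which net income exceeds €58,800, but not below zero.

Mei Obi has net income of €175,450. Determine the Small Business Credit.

€630

Small Business Credit: income exceeds €58,800 by €116,650, which is 30 full-or-partial €4,000 increments; reduction = 30 × €30 = €900, leaving €630.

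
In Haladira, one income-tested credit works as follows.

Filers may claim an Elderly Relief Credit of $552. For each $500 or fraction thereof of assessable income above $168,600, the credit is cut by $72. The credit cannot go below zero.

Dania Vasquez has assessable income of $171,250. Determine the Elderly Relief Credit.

Elderly Relief Credit: income exceeds $168,600 by $2,650, which is 6 full-or-partial $500 increments; reduction = 6 × $72 = $432, leaving $120.

$120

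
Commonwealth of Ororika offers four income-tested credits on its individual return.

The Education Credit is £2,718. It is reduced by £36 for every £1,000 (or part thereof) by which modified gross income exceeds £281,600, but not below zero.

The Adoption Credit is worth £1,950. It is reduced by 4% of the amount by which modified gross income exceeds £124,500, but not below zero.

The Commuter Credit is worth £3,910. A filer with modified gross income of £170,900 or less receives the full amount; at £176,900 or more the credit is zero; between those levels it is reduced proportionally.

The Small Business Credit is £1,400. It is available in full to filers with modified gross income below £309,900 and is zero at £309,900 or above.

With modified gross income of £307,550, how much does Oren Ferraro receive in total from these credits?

Education Credit: income exceeds £281,600 by £25,950, which is 26 full-or-partial £1,000 increments; reduction = 26 × £36 = £936, leaving £1,782.
Adoption Credit: 4% of the £183,050 excess over £124,500 is £7,322 ≥ base, so the credit is £0.
Commuter Credit: £307,550 is at or above £176,900, so the credit is £0.
Small Business Credit: £307,550 is below the £309,900 cutoff, so the full £1,400 applies.
Total: £1,782 + £0 + £0 + £1,400 = £3,182.

£3,182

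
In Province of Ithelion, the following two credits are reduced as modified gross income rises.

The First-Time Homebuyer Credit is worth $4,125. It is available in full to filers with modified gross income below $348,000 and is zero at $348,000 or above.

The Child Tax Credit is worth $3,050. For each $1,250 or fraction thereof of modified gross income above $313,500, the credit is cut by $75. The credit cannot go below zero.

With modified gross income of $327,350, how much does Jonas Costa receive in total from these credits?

First-Time Homebuyer Credit: $327,350 is below the $348,000 cutoff, so the full $4,125 applies.
Child Tax Credit: income exceeds $313,500 by $13,850, which is 12 full-or-partial $1,250 increments; reduction = 12 × $75 = $900, leaving $2,150.
Total: $4,125 + $2,150 = $6,275.

$6,275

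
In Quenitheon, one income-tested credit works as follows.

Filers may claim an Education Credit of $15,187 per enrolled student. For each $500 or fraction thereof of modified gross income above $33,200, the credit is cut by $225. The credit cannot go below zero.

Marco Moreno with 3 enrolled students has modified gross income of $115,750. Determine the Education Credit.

Education Credit: base = 3 × $15,187 = $45,561. income exceeds $33,200 by $82,550, which is 166 full-or-partial $500 increments; reduction = 166 × $225 = $37,350, leaving $8,211.

$8,211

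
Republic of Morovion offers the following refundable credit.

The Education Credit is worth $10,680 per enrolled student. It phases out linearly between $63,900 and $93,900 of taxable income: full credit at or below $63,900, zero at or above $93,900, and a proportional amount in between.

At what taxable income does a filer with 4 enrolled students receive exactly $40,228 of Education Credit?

Full credit = 4 × $10,680 = $42,720.
$40,228 is 40,228/42,720 of the full $42,720, so 2,492/42,720 of the $30,000 range has been used: income = $63,900 + $30,000 × 2,492/42,720 = $65,650.

$65,650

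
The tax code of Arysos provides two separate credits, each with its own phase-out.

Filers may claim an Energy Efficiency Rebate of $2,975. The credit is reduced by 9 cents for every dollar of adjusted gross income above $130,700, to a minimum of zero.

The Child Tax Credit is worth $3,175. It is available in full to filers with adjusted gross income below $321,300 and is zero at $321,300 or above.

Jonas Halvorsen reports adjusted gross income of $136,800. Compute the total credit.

Energy Efficiency Rebate: 9% of the $6,100 excess over $130,700 is $549; credit = $2,975 − $549 = $2,426.
Child Tax Credit: $136,800 is below the $321,300 cutoff, so the full $3,175 applies.
Total: $2,426 + $3,175 = $5,601.

$5,601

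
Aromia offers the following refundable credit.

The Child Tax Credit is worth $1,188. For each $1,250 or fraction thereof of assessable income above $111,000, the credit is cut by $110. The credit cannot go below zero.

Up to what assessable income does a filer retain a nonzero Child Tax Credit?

$123,500

After 10 increments the reduction is 10 × $110 = $1,100, leaving $88; one more increment wipes it out. Increment 10 ends at excess 10 × $1,250 = $12,500, so the highest qualifying income is $111,000 + $12,500 = $123,500.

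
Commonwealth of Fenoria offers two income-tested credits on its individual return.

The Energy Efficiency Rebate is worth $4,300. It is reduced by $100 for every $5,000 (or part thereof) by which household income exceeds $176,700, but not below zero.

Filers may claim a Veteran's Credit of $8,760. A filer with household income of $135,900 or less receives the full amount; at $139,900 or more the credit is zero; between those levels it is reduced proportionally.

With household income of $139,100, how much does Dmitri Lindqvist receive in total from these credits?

Energy Efficiency Rebate: $139,100 is at or below the $176,700 threshold, so the full $4,300 applies.
Veteran's Credit: $139,100 is $3,200 into a $4,000 phase-out range, leaving 800/4,000 of the credit: $8,760 × 800/4,000 = $1,752.
Total: $4,300 + $1,752 = $6,052.

$6,052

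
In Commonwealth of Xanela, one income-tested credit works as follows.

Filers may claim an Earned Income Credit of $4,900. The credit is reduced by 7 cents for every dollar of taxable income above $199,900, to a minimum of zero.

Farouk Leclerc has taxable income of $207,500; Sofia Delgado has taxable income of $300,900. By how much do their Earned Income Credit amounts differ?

$4,368

Farouk ($207,500): Earned Income Credit: 7% of the $7,600 excess over $199,900 is $532; credit = $4,900 − $532 = $4,368.
Sofia ($300,900): Earned Income Credit: 7% of the $101,000 excess over $199,900 is $7,070 ≥ base, so the credit is $0.
Difference: |$4,368 − $0| = $4,368.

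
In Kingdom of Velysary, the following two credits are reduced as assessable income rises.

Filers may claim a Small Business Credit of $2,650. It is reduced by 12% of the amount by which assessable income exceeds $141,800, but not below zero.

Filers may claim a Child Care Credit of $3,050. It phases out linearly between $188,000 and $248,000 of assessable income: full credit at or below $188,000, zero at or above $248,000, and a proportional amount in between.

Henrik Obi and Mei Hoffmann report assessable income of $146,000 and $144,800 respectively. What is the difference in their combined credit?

Henrik ($146,000): Small Business Credit: 12% of the $4,200 excess over $141,800 is $504; credit = $2,650 − $504 = $2,146. Child Care Credit: $146,000 is at or below the $188,000 threshold, so the full $3,050 applies. total $2,146 + $3,050 = $5,196
Mei ($144,800): Small Business Credit: 12% of the $3,000 excess over $141,800 is $360; credit = $2,650 − $360 = $2,290. Child Care Credit: $144,800 is at or below the $188,000 threshold, so the full $3,050 applies. total $2,290 + $3,050 = $5,340
Difference: |$5,196 − $5,340| = $144.

$144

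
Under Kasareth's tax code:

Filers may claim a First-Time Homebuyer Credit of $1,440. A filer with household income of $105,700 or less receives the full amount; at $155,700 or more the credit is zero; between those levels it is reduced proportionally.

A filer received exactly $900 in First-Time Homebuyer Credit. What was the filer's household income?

$124,450

$900 is 900/1,440 of the full $1,440, so 540/1,440 of the $50,000 range has been used: income = $105,700 + $50,000 × 540/1,440 = $124,450.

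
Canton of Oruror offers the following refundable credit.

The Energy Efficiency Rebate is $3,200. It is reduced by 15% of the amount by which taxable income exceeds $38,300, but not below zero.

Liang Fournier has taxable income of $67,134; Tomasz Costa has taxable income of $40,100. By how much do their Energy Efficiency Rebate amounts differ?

$2,930

Liang ($67,134): Energy Efficiency Rebate: 15% of the $28,834 excess over $38,300 is $4,325.10 ≥ base, so the credit is $0.
Tomasz ($40,100): Energy Efficiency Rebate: 15% of the $1,800 excess over $38,300 is $270; credit = $3,200 − $270 = $2,930.
Difference: |$0 − $2,930| = $2,930.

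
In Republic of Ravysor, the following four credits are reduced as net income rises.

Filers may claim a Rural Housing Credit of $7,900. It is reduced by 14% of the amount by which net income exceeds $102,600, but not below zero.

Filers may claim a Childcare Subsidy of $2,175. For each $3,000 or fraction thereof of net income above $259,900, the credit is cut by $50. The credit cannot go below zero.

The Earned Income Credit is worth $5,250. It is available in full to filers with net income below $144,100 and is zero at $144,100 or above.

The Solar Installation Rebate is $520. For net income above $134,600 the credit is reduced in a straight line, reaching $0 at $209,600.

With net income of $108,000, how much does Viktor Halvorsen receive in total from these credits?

$15,089

Rural Housing Credit: 14% of the $5,400 excess over $102,600 is $756; credit = $7,900 − $756 = $7,144.
Childcare Subsidy: $108,000 is at or below the $259,900 threshold, so the full $2,175 applies.
Earned Income Credit: $108,000 is below the $144,100 cutoff, so the full $5,250 applies.
Solar Installation Rebate: $108,000 is at or below the $134,600 threshold, so the full $520 applies.
Total: $7,144 + $2,175 + $5,250 + $520 = $15,089.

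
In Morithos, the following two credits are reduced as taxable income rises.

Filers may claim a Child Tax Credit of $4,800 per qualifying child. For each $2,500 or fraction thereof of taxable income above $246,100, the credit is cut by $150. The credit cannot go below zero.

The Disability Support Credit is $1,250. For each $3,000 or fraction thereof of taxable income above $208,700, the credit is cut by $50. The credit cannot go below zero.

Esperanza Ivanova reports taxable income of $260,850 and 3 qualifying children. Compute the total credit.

$13,850

Child Tax Credit: base = 3 × $4,800 = $14,400. income exceeds $246,100 by $14,750, which is 6 full-or-partial $2,500 increments; reduction = 6 × $150 = $900, leaving $13,500.
Disability Support Credit: income exceeds $208,700 by $52,150, which is 18 full-or-partial $3,000 increments; reduction = 18 × $50 = $900, leaving $350.
Total: $13,500 + $350 = $13,850.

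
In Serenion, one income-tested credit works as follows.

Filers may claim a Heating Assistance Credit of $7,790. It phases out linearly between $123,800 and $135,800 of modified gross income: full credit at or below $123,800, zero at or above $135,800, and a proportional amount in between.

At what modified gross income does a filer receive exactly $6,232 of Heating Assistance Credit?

$126,200

$6,232 is 6,232/7,790 of the full $7,790, so 1,558/7,790 of the $12,000 range has been used: income = $123,800 + $12,000 × 1,558/7,790 = $126,200.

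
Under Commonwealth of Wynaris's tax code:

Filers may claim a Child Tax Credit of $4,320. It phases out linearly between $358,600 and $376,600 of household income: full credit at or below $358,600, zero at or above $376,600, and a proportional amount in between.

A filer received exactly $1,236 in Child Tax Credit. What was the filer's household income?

$1,236 is 1,236/4,320 of the full $4,320, so 3,084/4,320 of the $18,000 range has been used: income = $358,600 + $18,000 × 3,084/4,320 = $371,450.

$371,450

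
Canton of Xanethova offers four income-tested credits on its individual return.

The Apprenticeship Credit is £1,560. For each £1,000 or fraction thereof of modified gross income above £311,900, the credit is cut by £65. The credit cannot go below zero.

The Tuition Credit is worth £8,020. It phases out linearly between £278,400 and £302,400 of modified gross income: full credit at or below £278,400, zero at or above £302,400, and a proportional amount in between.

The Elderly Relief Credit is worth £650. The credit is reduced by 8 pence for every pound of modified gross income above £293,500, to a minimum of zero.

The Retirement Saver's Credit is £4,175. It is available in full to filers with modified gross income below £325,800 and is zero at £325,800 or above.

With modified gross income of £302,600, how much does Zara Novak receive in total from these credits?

Apprenticeship Credit: £302,600 is at or below the £311,900 threshold, so the full £1,560 applies.
Tuition Credit: £302,600 is at or above £302,400, so the credit is £0.
Elderly Relief Credit: 8% of the £9,100 excess over £293,500 is £728 ≥ base, so the credit is £0.
Retirement Saver's Credit: £302,600 is below the £325,800 cutoff, so the full £4,175 applies.
Total: £1,560 + £0 + £0 + £4,175 = £5,735.

£5,735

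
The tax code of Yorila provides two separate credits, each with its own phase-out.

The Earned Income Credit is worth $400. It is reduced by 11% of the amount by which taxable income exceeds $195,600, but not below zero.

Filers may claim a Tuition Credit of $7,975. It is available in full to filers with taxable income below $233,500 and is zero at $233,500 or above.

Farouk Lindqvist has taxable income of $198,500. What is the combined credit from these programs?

$8,056

Earned Income Credit: 11% of the $2,900 excess over $195,600 is $319; credit = $400 − $319 = $81.
Tuition Credit: $198,500 is below the $233,500 cutoff, so the full $7,975 applies.
Total: $81 + $7,975 = $8,056.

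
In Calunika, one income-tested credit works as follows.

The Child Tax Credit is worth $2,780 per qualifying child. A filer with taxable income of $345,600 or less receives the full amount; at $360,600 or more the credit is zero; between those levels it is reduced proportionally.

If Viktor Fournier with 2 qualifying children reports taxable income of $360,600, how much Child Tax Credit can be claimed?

Child Tax Credit: base = 2 × $2,780 = $5,560. $360,600 is at or above $360,600, so the credit is $0.

$0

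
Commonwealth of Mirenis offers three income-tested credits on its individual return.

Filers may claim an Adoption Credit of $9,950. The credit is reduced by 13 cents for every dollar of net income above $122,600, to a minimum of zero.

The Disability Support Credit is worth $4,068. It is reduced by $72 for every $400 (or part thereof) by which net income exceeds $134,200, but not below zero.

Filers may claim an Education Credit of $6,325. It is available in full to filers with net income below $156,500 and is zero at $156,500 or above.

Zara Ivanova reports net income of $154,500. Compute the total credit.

$12,524

Adoption Credit: 13% of the $31,900 excess over $122,600 is $4,147; credit = $9,950 − $4,147 = $5,803.
Disability Support Credit: income exceeds $134,200 by $20,300, which is 51 full-or-partial $400 increments; reduction = 51 × $72 = $3,672, leaving $396.
Education Credit: $154,500 is below the $156,500 cutoff, so the full $6,325 applies.
Total: $5,803 + $396 + $6,325 = $12,524.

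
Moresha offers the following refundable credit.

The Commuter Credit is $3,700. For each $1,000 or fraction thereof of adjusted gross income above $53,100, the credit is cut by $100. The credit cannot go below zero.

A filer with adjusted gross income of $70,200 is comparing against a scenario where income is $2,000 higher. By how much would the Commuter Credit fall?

At $70,200 — income exceeds $53,100 by $17,100, which is 18 full-or-partial $1,000 increments; reduction = 18 × $100 = $1,800, leaving $1,900.
At $72,200 — income exceeds $53,100 by $19,100, which is 20 full-or-partial $1,000 increments; reduction = 20 × $100 = $2,000, leaving $1,700.
Lost: $1,900 − $1,700 = $200.

$200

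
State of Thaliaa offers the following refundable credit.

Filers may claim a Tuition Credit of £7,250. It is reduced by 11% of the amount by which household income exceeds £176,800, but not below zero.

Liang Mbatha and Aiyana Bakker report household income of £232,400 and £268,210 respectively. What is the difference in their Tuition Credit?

£1,134

Liang (£232,400): Tuition Credit: 11% of the £55,600 excess over £176,800 is £6,116; credit = £7,250 − £6,116 = £1,134.
Aiyana (£268,210): Tuition Credit: 11% of the £91,410 excess over £176,800 is £10,055.10 ≥ base, so the credit is £0.
Difference: |£1,134 − £0| = £1,134.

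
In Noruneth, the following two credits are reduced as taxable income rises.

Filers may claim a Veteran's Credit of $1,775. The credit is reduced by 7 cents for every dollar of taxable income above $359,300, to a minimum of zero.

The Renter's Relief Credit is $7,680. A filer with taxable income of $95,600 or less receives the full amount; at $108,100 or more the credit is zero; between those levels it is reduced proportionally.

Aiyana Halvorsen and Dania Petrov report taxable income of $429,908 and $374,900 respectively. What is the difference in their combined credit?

Aiyana ($429,908): Veteran's Credit: 7% of the $70,608 excess over $359,300 is $4,942.56 ≥ base, so the credit is $0. Renter's Relief Credit: $429,908 is at or above $108,100, so the credit is $0. total $0 + $0 = $0
Dania ($374,900): Veteran's Credit: 7% of the $15,600 excess over $359,300 is $1,092; credit = $1,775 − $1,092 = $683. Renter's Relief Credit: $374,900 is at or above $108,100, so the credit is $0. total $683 + $0 = $683
Difference: |$0 − $683| = $683.

$683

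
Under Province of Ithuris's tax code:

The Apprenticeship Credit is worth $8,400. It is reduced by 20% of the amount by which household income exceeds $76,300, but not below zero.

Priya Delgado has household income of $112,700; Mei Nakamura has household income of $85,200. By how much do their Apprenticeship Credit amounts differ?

Priya ($112,700): Apprenticeship Credit: 20% of the $36,400 excess over $76,300 is $7,280; credit = $8,400 − $7,280 = $1,120.
Mei ($85,200): Apprenticeship Credit: 20% of the $8,900 excess over $76,300 is $1,780; credit = $8,400 − $1,780 = $6,620.
Difference: |$1,120 − $6,620| = $5,500.

$5,500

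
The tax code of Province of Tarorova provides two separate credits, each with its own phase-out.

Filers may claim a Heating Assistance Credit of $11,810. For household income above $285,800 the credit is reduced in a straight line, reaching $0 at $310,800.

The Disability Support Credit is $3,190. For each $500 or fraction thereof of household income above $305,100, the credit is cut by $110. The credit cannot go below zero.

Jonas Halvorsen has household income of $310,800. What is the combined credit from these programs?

Heating Assistance Credit: $310,800 is at or above $310,800, so the credit is $0.
Disability Support Credit: income exceeds $305,100 by $5,700, which is 12 full-or-partial $500 increments; reduction = 12 × $110 = $1,320, leaving $1,870.
Total: $0 + $1,870 = $1,870.

$1,870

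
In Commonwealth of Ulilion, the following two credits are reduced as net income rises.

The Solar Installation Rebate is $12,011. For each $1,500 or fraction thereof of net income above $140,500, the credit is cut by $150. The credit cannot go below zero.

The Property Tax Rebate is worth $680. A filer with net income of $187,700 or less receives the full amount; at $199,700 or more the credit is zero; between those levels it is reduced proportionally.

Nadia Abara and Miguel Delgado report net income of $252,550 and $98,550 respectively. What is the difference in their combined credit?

$11,930

Nadia ($252,550): Solar Installation Rebate: income exceeds $140,500 by $112,050, which is 75 full-or-partial $1,500 increments; reduction = 75 × $150 = $11,250, leaving $761. Property Tax Rebate: $252,550 is at or above $199,700, so the credit is $0. total $761 + $0 = $761
Miguel ($98,550): Solar Installation Rebate: $98,550 is at or below the $140,500 threshold, so the full $12,011 applies. Property Tax Rebate: $98,550 is at or below the $187,700 threshold, so the full $680 applies. total $12,011 + $680 = $12,691
Difference: |$761 − $12,691| = $11,930.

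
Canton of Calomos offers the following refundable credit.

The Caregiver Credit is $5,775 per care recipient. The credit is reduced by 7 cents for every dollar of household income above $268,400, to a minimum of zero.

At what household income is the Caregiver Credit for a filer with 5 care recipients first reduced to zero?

Full credit = 5 × $5,775 = $28,875.
The credit falls by 7% of each dollar above $268,400, so it reaches zero when the excess is $28,875 / 7% = $412,500: income = $268,400 + $412,500 = $680,900.

$680,900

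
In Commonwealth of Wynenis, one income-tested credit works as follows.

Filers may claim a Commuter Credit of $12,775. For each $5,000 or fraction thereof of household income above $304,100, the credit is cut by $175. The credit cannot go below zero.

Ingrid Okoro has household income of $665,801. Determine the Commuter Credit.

Commuter Credit: income exceeds $304,100 by $361,701 → 73 increments × $175 = $12,775 ≥ base, so the credit is $0.

$0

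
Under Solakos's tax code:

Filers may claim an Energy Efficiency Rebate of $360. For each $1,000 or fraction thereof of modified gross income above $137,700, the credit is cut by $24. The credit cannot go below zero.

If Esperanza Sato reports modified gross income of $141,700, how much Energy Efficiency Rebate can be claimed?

$264

Energy Efficiency Rebate: income exceeds $137,700 by $4,000, which is 4 full-or-partial $1,000 increments; reduction = 4 × $24 = $96, leaving $264.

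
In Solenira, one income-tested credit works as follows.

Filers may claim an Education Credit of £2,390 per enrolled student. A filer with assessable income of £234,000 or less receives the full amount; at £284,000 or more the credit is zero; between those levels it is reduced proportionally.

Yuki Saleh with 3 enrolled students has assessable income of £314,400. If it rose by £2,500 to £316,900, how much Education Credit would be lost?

£0

At £314,400 — base = 3 × £2,390 = £7,170. £314,400 is at or above £284,000, so the credit is £0.
At £316,900 — base = 3 × £2,390 = £7,170. £316,900 is at or above £284,000, so the credit is £0.
Lost: £0 − £0 = £0.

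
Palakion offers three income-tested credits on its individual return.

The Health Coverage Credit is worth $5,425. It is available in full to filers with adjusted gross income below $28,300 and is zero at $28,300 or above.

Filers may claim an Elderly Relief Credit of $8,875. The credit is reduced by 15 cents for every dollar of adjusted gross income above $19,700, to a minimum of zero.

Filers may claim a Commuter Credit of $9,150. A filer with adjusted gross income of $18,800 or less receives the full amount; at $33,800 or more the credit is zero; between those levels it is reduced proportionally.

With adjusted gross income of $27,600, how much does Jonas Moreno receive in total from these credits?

Health Coverage Credit: $27,600 is below the $28,300 cutoff, so the full $5,425 applies.
Elderly Relief Credit: 15% of the $7,900 excess over $19,700 is $1,185; credit = $8,875 − $1,185 = $7,690.
Commuter Credit: $27,600 is $8,800 into a $15,000 phase-out range, leaving 6,200/15,000 of the credit: $9,150 × 6,200/15,000 = $3,782.
Total: $5,425 + $7,690 + $3,782 = $16,897.

$16,897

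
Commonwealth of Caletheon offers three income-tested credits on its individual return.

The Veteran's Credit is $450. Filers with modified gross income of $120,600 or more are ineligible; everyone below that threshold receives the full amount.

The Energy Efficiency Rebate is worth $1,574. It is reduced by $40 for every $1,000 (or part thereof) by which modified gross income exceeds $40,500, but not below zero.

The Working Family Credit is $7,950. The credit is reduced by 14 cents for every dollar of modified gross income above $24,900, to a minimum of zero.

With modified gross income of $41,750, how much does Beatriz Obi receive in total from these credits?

$7,535

Veteran's Credit: $41,750 is below the $120,600 cutoff, so the full $450 applies.
Energy Efficiency Rebate: income exceeds $40,500 by $1,250, which is 2 full-or-partial $1,000 increments; reduction = 2 × $40 = $80, leaving $1,494.
Working Family Credit: 14% of the $16,850 excess over $24,900 is $2,359; credit = $7,950 − $2,359 = $5,591.
Total: $450 + $1,494 + $5,591 = $7,535.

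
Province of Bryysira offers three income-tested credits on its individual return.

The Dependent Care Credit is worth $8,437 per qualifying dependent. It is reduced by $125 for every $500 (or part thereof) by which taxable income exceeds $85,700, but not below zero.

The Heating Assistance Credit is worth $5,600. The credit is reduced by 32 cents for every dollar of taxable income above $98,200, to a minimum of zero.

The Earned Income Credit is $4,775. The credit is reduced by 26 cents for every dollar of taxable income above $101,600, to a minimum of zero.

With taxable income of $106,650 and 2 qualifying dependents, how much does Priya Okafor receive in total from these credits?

Dependent Care Credit: base = 2 × $8,437 = $16,874. income exceeds $85,700 by $20,950, which is 42 full-or-partial $500 increments; reduction = 42 × $125 = $5,250, leaving $11,624.
Heating Assistance Credit: 32% of the $8,450 excess over $98,200 is $2,704; credit = $5,600 − $2,704 = $2,896.
Earned Income Credit: 26% of the $5,050 excess over $101,600 is $1,313; credit = $4,775 − $1,313 = $3,462.
Total: $11,624 + $2,896 + $3,462 = $17,982.

$17,982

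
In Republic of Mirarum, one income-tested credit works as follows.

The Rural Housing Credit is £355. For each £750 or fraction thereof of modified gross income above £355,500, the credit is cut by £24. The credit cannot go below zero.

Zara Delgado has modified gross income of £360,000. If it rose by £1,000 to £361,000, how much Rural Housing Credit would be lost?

At £360,000 — income exceeds £355,500 by £4,500, which is 6 full-or-partial £750 increments; reduction = 6 × £24 = £144, leaving £211.
At £361,000 — income exceeds £355,500 by £5,500, which is 8 full-or-partial £750 increments; reduction = 8 × £24 = £192, leaving £163.
Lost: £211 − £163 = £48.

£48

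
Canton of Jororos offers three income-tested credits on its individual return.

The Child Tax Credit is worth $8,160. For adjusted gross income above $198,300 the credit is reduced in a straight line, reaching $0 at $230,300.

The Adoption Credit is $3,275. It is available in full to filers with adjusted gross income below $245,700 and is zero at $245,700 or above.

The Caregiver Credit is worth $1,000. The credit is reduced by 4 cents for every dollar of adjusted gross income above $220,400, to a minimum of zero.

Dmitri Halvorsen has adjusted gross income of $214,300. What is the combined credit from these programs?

$8,355

Child Tax Credit: $214,300 is $16,000 into a $32,000 phase-out range, leaving 16,000/32,000 of the credit: $8,160 × 16,000/32,000 = $4,080.
Adoption Credit: $214,300 is below the $245,700 cutoff, so the full $3,275 applies.
Caregiver Credit: $214,300 is at or below the $220,400 threshold, so the full $1,000 applies.
Total: $4,080 + $3,275 + $1,000 = $8,355.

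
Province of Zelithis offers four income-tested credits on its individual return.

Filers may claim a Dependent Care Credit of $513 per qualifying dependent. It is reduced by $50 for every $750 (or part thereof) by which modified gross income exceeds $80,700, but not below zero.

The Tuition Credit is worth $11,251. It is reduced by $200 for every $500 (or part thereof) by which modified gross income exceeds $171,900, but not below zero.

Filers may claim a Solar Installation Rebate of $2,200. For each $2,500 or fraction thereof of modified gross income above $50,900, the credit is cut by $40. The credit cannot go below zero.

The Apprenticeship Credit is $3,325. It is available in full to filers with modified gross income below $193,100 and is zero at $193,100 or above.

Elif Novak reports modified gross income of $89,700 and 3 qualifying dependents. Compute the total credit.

$17,075

Dependent Care Credit: base = 3 × $513 = $1,539. income exceeds $80,700 by $9,000, which is 12 full-or-partial $750 increments; reduction = 12 × $50 = $600, leaving $939.
Tuition Credit: $89,700 is at or below the $171,900 threshold, so the full $11,251 applies.
Solar Installation Rebate: income exceeds $50,900 by $38,800, which is 16 full-or-partial $2,500 increments; reduction = 16 × $40 = $640, leaving $1,560.
Apprenticeship Credit: $89,700 is below the $193,100 cutoff, so the full $3,325 applies.
Total: $939 + $11,251 + $1,560 + $3,325 = $17,075.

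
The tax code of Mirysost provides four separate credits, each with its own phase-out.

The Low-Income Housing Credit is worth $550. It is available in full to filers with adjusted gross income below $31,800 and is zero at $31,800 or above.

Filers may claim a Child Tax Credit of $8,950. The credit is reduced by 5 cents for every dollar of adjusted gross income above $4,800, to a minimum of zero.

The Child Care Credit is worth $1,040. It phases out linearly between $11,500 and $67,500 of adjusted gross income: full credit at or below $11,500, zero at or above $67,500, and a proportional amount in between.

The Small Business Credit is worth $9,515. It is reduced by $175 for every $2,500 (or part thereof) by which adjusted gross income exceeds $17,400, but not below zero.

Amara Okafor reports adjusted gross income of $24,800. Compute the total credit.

Low-Income Housing Credit: $24,800 is below the $31,800 cutoff, so the full $550 applies.
Child Tax Credit: 5% of the $20,000 excess over $4,800 is $1,000; credit = $8,950 − $1,000 = $7,950.
Child Care Credit: $24,800 is $13,300 into a $56,000 phase-out range, leaving 42,700/56,000 of the credit: $1,040 × 42,700/56,000 = $793.
Small Business Credit: income exceeds $17,400 by $7,400, which is 3 full-or-partial $2,500 increments; reduction = 3 × $175 = $525, leaving $8,990.
Total: $550 + $7,950 + $793 + $8,990 = $18,283.

$18,283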